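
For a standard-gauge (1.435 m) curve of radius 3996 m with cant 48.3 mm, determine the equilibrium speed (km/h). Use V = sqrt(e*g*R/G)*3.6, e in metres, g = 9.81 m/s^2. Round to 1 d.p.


Convert cant: e = 48.3 mm = 0.0483 m
V_ms = sqrt(0.0483 * 9.81 * 3996 / 1.435)
V_ms = sqrt(1319.440215) = 36.3241 m/s
V = 36.3241 * 3.6 = 130.8 km/h

130.8


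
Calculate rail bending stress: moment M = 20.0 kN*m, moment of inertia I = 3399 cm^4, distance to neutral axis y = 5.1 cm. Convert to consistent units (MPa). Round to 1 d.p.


Convert units:
M = 20.0 kN*m = 20000000 N*mm
y = 5.1 cm = 51 mm
I = 3399 cm^4 = 33990000 mm^4
sigma = 20000000 * 51 / 33990000
sigma = 30.0 MPa

30.0


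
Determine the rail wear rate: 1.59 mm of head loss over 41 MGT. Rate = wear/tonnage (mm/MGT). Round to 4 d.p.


Wear rate = total wear / cumulative tonnage
Rate = 1.59 / 41
Rate = 0.0388 mm/MGT

0.0388


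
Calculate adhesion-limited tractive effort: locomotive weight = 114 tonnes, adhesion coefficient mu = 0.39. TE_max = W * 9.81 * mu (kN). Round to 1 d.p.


TE_max = W * g * mu
TE_max = 114 * 9.81 * 0.39
TE_max = 1118.34 * 0.39
TE_max = 436.2 kN

436.2


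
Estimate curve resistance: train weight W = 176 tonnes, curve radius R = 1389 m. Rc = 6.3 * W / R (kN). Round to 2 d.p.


Rc = 6.3 * W / R
Rc = 6.3 * 176 / 1389
Rc = 1108.8 / 1389
Rc = 0.80 kN

0.80


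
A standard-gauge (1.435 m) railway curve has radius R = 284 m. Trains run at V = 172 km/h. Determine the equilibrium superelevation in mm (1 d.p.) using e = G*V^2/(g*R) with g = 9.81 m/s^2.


Convert speed: V = 172 / 3.6 = 47.7778 m/s
Apply formula: e = 1.435 * 47.7778^2 / (9.81 * 284)
e = 1.435 * 2282.716 / 2786.04
e = 1.175754 m = 1175.8 mm

1175.8


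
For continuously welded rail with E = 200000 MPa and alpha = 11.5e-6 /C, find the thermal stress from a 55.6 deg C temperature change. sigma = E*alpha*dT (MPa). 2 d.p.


sigma = E * alpha * dT
sigma = 200000 * 11.5e-6 * 55.6
sigma = 2.3 * 55.6
sigma = 127.88 MPa

127.88


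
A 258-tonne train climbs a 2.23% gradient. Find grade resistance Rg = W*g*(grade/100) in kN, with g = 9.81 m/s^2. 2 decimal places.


Rg = W * 9.81 * grade / 100
Rg = 258 * 9.81 * 2.23 / 100
Rg = 2530.98 * 0.0223
Rg = 56.44 kN

56.44


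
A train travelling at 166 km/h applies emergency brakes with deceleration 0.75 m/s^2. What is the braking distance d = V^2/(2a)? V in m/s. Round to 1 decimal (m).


Convert speed: V = 166 / 3.6 = 46.1111 m/s
V^2 = 2126.2346
d = 2126.2346 / (2 * 0.75)
d = 2126.2346 / 1.5
d = 1417.5 m

1417.5


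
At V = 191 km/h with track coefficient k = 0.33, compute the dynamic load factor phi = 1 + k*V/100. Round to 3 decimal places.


phi = 1 + k * V / 100
phi = 1 + 0.33 * 191 / 100
phi = 1 + 0.6303
phi = 1.630

1.630


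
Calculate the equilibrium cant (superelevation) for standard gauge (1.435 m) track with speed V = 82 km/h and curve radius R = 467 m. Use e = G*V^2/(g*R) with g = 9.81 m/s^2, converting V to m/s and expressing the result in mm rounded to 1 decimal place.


Convert speed: V = 82 / 3.6 = 22.7778 m/s
Apply formula: e = 1.435 * 22.7778^2 / (9.81 * 467)
e = 1.435 * 518.8272 / 4581.27
e = 0.162513 m = 162.5 mm

162.5


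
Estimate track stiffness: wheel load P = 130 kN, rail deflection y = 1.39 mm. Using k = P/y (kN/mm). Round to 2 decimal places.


Track stiffness k = P / y
k = 130 / 1.39
k = 93.53 kN/mm

93.53


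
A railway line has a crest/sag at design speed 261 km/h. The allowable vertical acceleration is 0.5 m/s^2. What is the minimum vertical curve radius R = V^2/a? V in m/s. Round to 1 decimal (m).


Convert speed: V = 261 / 3.6 = 72.5 m/s
V^2 = 5256.25 m^2/s^2
R_v = 5256.25 / 0.5
R_v = 10512.5 m

10512.5


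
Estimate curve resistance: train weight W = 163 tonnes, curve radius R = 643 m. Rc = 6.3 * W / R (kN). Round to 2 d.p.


Rc = 6.3 * W / R
Rc = 6.3 * 163 / 643
Rc = 1026.9 / 643
Rc = 1.60 kN

1.60


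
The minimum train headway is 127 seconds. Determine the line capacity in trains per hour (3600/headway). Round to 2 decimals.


Capacity = 3600 / headway
Capacity = 3600 / 127
Capacity = 28.35 trains/hour

28.35


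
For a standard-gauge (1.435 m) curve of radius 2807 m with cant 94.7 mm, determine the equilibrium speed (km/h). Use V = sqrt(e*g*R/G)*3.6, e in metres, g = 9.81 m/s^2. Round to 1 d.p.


Convert cant: e = 94.7 mm = 0.0947 m
V_ms = sqrt(0.0947 * 9.81 * 2807 / 1.435)
V_ms = sqrt(1817.228327) = 42.629 m/s
V = 42.629 * 3.6 = 153.5 km/h

153.5


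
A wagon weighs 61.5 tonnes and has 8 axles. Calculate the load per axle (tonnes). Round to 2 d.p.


Load per axle = total weight / number of axles
Load = 61.5 / 8
Load = 7.69 tonnes

7.69


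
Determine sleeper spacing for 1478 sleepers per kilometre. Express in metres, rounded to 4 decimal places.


Spacing = 1000 m / number of sleepers
Spacing = 1000 / 1478
Spacing = 0.6766 m

0.6766


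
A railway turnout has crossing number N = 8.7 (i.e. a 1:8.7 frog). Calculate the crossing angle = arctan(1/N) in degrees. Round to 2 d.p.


1/N = 1/8.7 = 0.114943
angle = arctan(0.114943) = 0.11444 rad
angle = 0.11444 * 180/pi = 6.56 degrees

6.56


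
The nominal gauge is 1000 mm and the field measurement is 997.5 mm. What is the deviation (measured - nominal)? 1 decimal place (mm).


Deviation = measured - nominal
Deviation = 997.5 - 1000
Deviation = -2.5 mm

-2.5


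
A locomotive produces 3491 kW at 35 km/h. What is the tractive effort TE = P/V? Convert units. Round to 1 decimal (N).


Convert: P = 3491 kW = 3491000 W
V = 35 / 3.6 = 9.7222 m/s
TE = 3491000 / 9.7222
TE = 359074.3 N

359074.3


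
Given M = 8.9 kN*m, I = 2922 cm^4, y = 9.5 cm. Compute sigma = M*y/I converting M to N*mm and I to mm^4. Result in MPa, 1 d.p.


Convert units:
M = 8.9 kN*m = 8900000 N*mm
y = 9.5 cm = 95 mm
I = 2922 cm^4 = 29220000 mm^4
sigma = 8900000 * 95 / 29220000
sigma = 28.9 MPa

28.9


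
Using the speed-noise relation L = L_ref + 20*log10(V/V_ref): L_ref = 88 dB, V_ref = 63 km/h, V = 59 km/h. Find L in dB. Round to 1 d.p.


V/V_ref = 59 / 63 = 0.936508
log10(0.936508) = -0.028489
20 * -0.028489 = -0.5698
L = 88 + -0.5698 = 87.4 dB

87.4


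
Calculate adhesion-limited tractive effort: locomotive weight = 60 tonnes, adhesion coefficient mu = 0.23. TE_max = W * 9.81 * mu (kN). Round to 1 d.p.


TE_max = W * g * mu
TE_max = 60 * 9.81 * 0.23
TE_max = 588.6 * 0.23
TE_max = 135.4 kN

135.4


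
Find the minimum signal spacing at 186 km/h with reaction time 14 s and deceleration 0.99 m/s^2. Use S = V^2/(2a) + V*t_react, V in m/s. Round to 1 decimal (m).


V = 186 / 3.6 = 51.6667 m/s
Braking distance = 51.6667^2 / (2*0.99) = 1348.2043 m
Sighting distance = 51.6667 * 14 = 723.3333 m
S = 1348.2043 + 723.3333 = 2071.5 m

2071.5


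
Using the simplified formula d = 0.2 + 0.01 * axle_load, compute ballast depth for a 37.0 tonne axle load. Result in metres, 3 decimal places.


d = 0.2 + 0.01 * 37.0
d = 0.2 + 0.37
d = 0.570 m

0.570


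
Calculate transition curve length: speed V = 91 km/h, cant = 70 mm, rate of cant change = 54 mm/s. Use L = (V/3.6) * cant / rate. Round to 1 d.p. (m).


Convert speed: V = 91 / 3.6 = 25.2778 m/s
L = 25.2778 * 70 / 54
L = 1769.4444 / 54
L = 32.8 m

32.8


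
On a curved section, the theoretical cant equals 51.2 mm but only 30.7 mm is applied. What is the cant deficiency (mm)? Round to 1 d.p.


Cant deficiency = equilibrium cant - actual cant
CD = 51.2 - 30.7
CD = 20.5 mm

20.5


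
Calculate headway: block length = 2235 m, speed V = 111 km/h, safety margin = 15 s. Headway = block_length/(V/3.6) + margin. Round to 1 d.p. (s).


V = 111 / 3.6 = 30.8333 m/s
Block traversal time = 2235 / 30.8333 = 72.4865 s
Headway = 72.4865 + 15
Headway = 87.5 s

87.5


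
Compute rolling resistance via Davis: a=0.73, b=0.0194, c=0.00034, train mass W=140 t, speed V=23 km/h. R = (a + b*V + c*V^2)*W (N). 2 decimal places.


b*V = 0.0194 * 23 = 0.4462
c*V^2 = 0.00034 * 529 = 0.17986
R_per_t = 0.73 + 0.4462 + 0.17986 = 1.35606 N/t
R_total = 1.35606 * 140 = 189.85 N

189.85


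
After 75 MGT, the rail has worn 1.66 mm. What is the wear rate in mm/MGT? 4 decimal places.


Wear rate = total wear / cumulative tonnage
Rate = 1.66 / 75
Rate = 0.0221 mm/MGT

0.0221


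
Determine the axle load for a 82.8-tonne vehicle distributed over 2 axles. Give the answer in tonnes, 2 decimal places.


Load per axle = total weight / number of axles
Load = 82.8 / 2
Load = 41.40 tonnes

41.40


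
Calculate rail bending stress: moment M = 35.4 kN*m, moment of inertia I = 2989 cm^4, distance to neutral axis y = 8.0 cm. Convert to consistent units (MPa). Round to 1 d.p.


Convert units:
M = 35.4 kN*m = 35400000 N*mm
y = 8.0 cm = 80 mm
I = 2989 cm^4 = 29890000 mm^4
sigma = 35400000 * 80 / 29890000
sigma = 94.7 MPa

94.7


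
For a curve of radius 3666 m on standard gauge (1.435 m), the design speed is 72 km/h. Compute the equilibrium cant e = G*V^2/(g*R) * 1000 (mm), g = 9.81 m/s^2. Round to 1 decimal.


Convert speed: V = 72 / 3.6 = 20.0 m/s
Apply formula: e = 1.435 * 20.0^2 / (9.81 * 3666)
e = 1.435 * 400.0 / 35963.46
e = 0.015961 m = 16.0 mm

16.0


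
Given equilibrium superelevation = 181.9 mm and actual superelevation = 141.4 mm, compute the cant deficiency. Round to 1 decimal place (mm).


Cant deficiency = equilibrium cant - actual cant
CD = 181.9 - 141.4
CD = 40.5 mm

40.5


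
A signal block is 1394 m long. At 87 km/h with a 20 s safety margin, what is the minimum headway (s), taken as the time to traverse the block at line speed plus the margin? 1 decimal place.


V = 87 / 3.6 = 24.1667 m/s
Block traversal time = 1394 / 24.1667 = 57.6828 s
Headway = 57.6828 + 20
Headway = 77.7 s

77.7


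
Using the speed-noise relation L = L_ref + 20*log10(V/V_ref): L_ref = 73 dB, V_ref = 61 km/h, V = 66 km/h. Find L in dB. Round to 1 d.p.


V/V_ref = 66 / 61 = 1.081967
log10(1.081967) = 0.034214
20 * 0.034214 = 0.6843
L = 73 + 0.6843 = 73.7 dB

73.7


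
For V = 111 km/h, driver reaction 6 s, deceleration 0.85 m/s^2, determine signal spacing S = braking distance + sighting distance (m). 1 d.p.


V = 111 / 3.6 = 30.8333 m/s
Braking distance = 30.8333^2 / (2*0.85) = 559.232 m
Sighting distance = 30.8333 * 6 = 185.0 m
S = 559.232 + 185.0 = 744.2 m

744.2


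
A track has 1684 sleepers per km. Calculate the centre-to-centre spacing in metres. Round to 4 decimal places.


Spacing = 1000 m / number of sleepers
Spacing = 1000 / 1684
Spacing = 0.5938 m

0.5938


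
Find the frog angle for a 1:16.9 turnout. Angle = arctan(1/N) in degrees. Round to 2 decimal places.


1/N = 1/16.9 = 0.059172
angle = arctan(0.059172) = 0.059103 rad
angle = 0.059103 * 180/pi = 3.39 degrees

3.39


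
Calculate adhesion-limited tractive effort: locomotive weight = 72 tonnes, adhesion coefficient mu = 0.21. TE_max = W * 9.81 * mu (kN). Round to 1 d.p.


TE_max = W * g * mu
TE_max = 72 * 9.81 * 0.21
TE_max = 706.32 * 0.21
TE_max = 148.3 kN

148.3


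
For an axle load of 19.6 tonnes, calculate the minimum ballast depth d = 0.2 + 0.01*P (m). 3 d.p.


d = 0.2 + 0.01 * 19.6
d = 0.2 + 0.196
d = 0.396 m

0.396


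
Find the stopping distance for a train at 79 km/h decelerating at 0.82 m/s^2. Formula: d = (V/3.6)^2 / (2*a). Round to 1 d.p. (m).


Convert speed: V = 79 / 3.6 = 21.9444 m/s
V^2 = 481.5586
d = 481.5586 / (2 * 0.82)
d = 481.5586 / 1.64
d = 293.6 m

293.6


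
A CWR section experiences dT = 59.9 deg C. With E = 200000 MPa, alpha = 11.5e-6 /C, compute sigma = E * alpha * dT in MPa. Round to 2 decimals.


sigma = E * alpha * dT
sigma = 200000 * 11.5e-6 * 59.9
sigma = 2.3 * 59.9
sigma = 137.77 MPa

137.77


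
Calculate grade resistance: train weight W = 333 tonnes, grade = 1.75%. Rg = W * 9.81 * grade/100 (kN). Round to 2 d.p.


Rg = W * 9.81 * grade / 100
Rg = 333 * 9.81 * 1.75 / 100
Rg = 3266.73 * 0.0175
Rg = 57.17 kN

57.17


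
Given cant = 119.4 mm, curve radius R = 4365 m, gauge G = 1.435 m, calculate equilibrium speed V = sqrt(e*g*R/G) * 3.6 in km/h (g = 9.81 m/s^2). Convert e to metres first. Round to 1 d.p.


Convert cant: e = 119.4 mm = 0.1194 m
V_ms = sqrt(0.1194 * 9.81 * 4365 / 1.435)
V_ms = sqrt(3562.916801) = 59.6902 m/s
V = 59.6902 * 3.6 = 214.9 km/h

214.9


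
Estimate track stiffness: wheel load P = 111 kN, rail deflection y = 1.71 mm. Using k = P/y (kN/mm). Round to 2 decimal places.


Track stiffness k = P / y
k = 111 / 1.71
k = 64.91 kN/mm

64.91


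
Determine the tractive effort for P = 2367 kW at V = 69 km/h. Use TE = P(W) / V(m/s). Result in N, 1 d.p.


Convert: P = 2367 kW = 2367000 W
V = 69 / 3.6 = 19.1667 m/s
TE = 2367000 / 19.1667
TE = 123495.7 N

123495.7


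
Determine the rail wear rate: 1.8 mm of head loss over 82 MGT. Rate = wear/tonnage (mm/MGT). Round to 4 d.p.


Wear rate = total wear / cumulative tonnage
Rate = 1.8 / 82
Rate = 0.0220 mm/MGT

0.0220


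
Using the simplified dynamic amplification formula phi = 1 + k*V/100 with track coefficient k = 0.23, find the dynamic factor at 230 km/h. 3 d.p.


phi = 1 + k * V / 100
phi = 1 + 0.23 * 230 / 100
phi = 1 + 0.529
phi = 1.529

1.529


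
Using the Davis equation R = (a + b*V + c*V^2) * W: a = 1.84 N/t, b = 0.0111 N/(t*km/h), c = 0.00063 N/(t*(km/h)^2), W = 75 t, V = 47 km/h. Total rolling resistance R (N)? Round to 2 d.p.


b*V = 0.0111 * 47 = 0.5217
c*V^2 = 0.00063 * 2209 = 1.39167
R_per_t = 1.84 + 0.5217 + 1.39167 = 3.75337 N/t
R_total = 3.75337 * 75 = 281.50 N

281.50


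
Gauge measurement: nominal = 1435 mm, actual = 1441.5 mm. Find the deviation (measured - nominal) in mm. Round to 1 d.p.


Deviation = measured - nominal
Deviation = 1441.5 - 1435
Deviation = 6.5 mm

6.5


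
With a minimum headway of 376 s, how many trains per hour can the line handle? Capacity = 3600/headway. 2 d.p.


Capacity = 3600 / headway
Capacity = 3600 / 376
Capacity = 9.57 trains/hour

9.57


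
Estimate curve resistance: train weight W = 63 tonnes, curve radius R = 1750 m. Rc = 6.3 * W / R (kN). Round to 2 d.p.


Rc = 6.3 * W / R
Rc = 6.3 * 63 / 1750
Rc = 396.9 / 1750
Rc = 0.23 kN

0.23


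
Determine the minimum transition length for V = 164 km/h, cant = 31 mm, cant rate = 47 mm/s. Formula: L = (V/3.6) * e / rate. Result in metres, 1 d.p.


Convert speed: V = 164 / 3.6 = 45.5556 m/s
L = 45.5556 * 31 / 47
L = 1412.2222 / 47
L = 30.0 m

30.0


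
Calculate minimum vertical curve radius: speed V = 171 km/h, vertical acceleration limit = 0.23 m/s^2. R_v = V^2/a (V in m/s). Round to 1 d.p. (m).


Convert speed: V = 171 / 3.6 = 47.5 m/s
V^2 = 2256.25 m^2/s^2
R_v = 2256.25 / 0.23
R_v = 9809.8 m

9809.8


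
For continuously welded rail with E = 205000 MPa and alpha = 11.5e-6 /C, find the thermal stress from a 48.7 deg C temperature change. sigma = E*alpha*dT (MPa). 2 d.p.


sigma = E * alpha * dT
sigma = 205000 * 11.5e-6 * 48.7
sigma = 2.3575 * 48.7
sigma = 114.81 MPa

114.81


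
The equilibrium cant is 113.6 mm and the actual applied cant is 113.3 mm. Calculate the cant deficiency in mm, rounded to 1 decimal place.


Cant deficiency = equilibrium cant - actual cant
CD = 113.6 - 113.3
CD = 0.3 mm

0.3


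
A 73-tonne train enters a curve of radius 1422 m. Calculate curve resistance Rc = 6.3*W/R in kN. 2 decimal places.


Rc = 6.3 * W / R
Rc = 6.3 * 73 / 1422
Rc = 459.9 / 1422
Rc = 0.32 kN

0.32


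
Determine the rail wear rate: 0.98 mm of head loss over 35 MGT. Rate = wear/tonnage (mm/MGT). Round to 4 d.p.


Wear rate = total wear / cumulative tonnage
Rate = 0.98 / 35
Rate = 0.0280 mm/MGT

0.0280


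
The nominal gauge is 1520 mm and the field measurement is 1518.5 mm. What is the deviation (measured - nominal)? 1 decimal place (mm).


Deviation = measured - nominal
Deviation = 1518.5 - 1520
Deviation = -1.5 mm

-1.5


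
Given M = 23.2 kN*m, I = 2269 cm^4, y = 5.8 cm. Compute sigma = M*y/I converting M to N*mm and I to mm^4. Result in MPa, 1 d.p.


Convert units:
M = 23.2 kN*m = 23200000 N*mm
y = 5.8 cm = 58 mm
I = 2269 cm^4 = 22690000 mm^4
sigma = 23200000 * 58 / 22690000
sigma = 59.3 MPa

59.3


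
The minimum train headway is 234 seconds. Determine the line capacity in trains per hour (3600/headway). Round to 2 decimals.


Capacity = 3600 / headway
Capacity = 3600 / 234
Capacity = 15.38 trains/hour

15.38


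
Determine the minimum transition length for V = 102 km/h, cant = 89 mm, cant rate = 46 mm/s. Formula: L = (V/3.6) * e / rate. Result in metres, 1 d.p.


Convert speed: V = 102 / 3.6 = 28.3333 m/s
L = 28.3333 * 89 / 46
L = 2521.6667 / 46
L = 54.8 m

54.8


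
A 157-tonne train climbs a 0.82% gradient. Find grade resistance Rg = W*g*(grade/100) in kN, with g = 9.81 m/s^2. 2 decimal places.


Rg = W * 9.81 * grade / 100
Rg = 157 * 9.81 * 0.82 / 100
Rg = 1540.17 * 0.0082
Rg = 12.63 kN

12.63


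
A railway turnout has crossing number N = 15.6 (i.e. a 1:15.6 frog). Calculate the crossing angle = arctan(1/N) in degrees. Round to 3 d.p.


1/N = 1/15.6 = 0.064103
angle = arctan(0.064103) = 0.064015 rad
angle = 0.064015 * 180/pi = 3.668 degrees

3.668


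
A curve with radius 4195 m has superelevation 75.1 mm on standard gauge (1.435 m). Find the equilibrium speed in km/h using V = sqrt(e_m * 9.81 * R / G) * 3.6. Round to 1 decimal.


Convert cant: e = 75.1 mm = 0.0751 m
V_ms = sqrt(0.0751 * 9.81 * 4195 / 1.435)
V_ms = sqrt(2153.718847) = 46.4082 m/s
V = 46.4082 * 3.6 = 167.1 km/h

167.1


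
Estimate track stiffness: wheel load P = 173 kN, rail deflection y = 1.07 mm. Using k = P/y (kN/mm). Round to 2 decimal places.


Track stiffness k = P / y
k = 173 / 1.07
k = 161.68 kN/mm

161.68


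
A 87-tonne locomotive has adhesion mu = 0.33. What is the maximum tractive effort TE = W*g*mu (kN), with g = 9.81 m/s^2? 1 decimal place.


TE_max = W * g * mu
TE_max = 87 * 9.81 * 0.33
TE_max = 853.47 * 0.33
TE_max = 281.6 kN

281.6


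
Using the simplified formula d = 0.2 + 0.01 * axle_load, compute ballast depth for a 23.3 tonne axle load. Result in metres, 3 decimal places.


d = 0.2 + 0.01 * 23.3
d = 0.2 + 0.233
d = 0.433 m

0.433


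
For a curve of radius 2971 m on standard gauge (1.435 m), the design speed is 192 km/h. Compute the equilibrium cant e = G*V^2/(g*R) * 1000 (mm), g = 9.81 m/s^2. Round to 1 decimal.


Convert speed: V = 192 / 3.6 = 53.3333 m/s
Apply formula: e = 1.435 * 53.3333^2 / (9.81 * 2971)
e = 1.435 * 2844.4444 / 29145.51
e = 0.140048 m = 140.0 mm

140.0


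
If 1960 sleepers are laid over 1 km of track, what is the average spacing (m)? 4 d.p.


Spacing = 1000 m / number of sleepers
Spacing = 1000 / 1960
Spacing = 0.5102 m

0.5102


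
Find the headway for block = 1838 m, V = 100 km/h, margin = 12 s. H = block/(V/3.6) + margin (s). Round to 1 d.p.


V = 100 / 3.6 = 27.7778 m/s
Block traversal time = 1838 / 27.7778 = 66.168 s
Headway = 66.168 + 12
Headway = 78.2 s

78.2


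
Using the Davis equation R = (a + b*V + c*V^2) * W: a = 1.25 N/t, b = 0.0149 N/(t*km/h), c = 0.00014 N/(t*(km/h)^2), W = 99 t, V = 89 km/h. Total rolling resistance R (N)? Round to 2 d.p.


b*V = 0.0149 * 89 = 1.3261
c*V^2 = 0.00014 * 7921 = 1.10894
R_per_t = 1.25 + 1.3261 + 1.10894 = 3.68504 N/t
R_total = 3.68504 * 99 = 364.82 N

364.82


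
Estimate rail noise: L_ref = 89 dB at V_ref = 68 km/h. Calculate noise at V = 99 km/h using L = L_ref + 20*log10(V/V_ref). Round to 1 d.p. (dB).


V/V_ref = 99 / 68 = 1.455882
log10(1.455882) = 0.163126
20 * 0.163126 = 3.2625
L = 89 + 3.2625 = 92.3 dB

92.3


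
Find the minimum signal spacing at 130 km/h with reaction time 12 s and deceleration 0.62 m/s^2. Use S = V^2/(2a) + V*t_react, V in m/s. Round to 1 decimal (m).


V = 130 / 3.6 = 36.1111 m/s
Braking distance = 36.1111^2 / (2*0.62) = 1051.6229 m
Sighting distance = 36.1111 * 12 = 433.3333 m
S = 1051.6229 + 433.3333 = 1485.0 m

1485.0


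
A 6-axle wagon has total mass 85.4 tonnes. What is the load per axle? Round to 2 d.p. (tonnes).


Load per axle = total weight / number of axles
Load = 85.4 / 6
Load = 14.23 tonnes

14.23


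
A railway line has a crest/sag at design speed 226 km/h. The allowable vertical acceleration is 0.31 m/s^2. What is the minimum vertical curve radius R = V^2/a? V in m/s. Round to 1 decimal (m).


Convert speed: V = 226 / 3.6 = 62.7778 m/s
V^2 = 3941.0494 m^2/s^2
R_v = 3941.0494 / 0.31
R_v = 12713.1 m

12713.1


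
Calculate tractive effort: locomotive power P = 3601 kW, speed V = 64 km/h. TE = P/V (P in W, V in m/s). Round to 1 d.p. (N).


Convert: P = 3601 kW = 3601000 W
V = 64 / 3.6 = 17.7778 m/s
TE = 3601000 / 17.7778
TE = 202556.3 N

202556.3


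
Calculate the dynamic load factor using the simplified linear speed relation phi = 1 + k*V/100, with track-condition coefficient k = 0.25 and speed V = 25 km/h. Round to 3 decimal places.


phi = 1 + k * V / 100
phi = 1 + 0.25 * 25 / 100
phi = 1 + 0.0625
phi = 1.063

1.063


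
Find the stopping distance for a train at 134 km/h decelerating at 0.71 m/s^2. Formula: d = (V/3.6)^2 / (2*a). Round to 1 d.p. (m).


Convert speed: V = 134 / 3.6 = 37.2222 m/s
V^2 = 1385.4938
d = 1385.4938 / (2 * 0.71)
d = 1385.4938 / 1.42
d = 975.7 m

975.7


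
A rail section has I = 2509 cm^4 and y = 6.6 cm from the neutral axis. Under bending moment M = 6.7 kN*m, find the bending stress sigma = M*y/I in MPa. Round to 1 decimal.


Convert units:
M = 6.7 kN*m = 6700000 N*mm
y = 6.6 cm = 66 mm
I = 2509 cm^4 = 25090000 mm^4
sigma = 6700000 * 66 / 25090000
sigma = 17.6 MPa

17.6


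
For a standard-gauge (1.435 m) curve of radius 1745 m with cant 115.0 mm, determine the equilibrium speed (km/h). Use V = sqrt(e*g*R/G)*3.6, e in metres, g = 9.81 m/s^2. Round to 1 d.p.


Convert cant: e = 115.0 mm = 0.1150 m
V_ms = sqrt(0.1150 * 9.81 * 1745 / 1.435)
V_ms = sqrt(1371.861847) = 37.0387 m/s
V = 37.0387 * 3.6 = 133.3 km/h

133.3


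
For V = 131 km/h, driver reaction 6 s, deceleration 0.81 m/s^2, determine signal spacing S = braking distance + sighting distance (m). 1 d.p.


V = 131 / 3.6 = 36.3889 m/s
Braking distance = 36.3889^2 / (2*0.81) = 817.3773 m
Sighting distance = 36.3889 * 6 = 218.3333 m
S = 817.3773 + 218.3333 = 1035.7 m

1035.7


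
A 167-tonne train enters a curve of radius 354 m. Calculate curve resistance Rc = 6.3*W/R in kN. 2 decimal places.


Rc = 6.3 * W / R
Rc = 6.3 * 167 / 354
Rc = 1052.1 / 354
Rc = 2.97 kN

2.97


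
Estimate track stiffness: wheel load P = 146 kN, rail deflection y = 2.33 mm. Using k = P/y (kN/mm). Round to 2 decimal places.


Track stiffness k = P / y
k = 146 / 2.33
k = 62.66 kN/mm

62.66


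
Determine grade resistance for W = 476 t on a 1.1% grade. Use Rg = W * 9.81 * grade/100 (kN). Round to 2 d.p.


Rg = W * 9.81 * grade / 100
Rg = 476 * 9.81 * 1.1 / 100
Rg = 4669.56 * 0.011
Rg = 51.37 kN

51.37


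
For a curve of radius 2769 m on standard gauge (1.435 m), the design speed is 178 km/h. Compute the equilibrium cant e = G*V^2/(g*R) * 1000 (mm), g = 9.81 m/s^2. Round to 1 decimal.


Convert speed: V = 178 / 3.6 = 49.4444 m/s
Apply formula: e = 1.435 * 49.4444^2 / (9.81 * 2769)
e = 1.435 * 2444.7531 / 27163.89
e = 0.12915 m = 129.2 mm

129.2


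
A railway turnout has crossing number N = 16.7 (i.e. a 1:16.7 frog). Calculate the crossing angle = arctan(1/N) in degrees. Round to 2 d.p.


1/N = 1/16.7 = 0.05988
angle = arctan(0.05988) = 0.059809 rad
angle = 0.059809 * 180/pi = 3.43 degrees

3.43


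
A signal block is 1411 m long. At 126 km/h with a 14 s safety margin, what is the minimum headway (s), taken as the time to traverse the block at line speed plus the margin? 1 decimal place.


V = 126 / 3.6 = 35.0 m/s
Block traversal time = 1411 / 35.0 = 40.3143 s
Headway = 40.3143 + 14
Headway = 54.3 s

54.3


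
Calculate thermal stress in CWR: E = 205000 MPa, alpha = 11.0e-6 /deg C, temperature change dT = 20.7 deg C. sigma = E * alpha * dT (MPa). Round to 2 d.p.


sigma = E * alpha * dT
sigma = 205000 * 11.0e-6 * 20.7
sigma = 2.255 * 20.7
sigma = 46.68 MPa

46.68


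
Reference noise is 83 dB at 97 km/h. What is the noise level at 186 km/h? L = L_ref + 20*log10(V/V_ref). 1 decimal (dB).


V/V_ref = 186 / 97 = 1.917526
log10(1.917526) = 0.282741
20 * 0.282741 = 5.6548
L = 83 + 5.6548 = 88.7 dB

88.7


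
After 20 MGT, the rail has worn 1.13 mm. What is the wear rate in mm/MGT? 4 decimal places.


Wear rate = total wear / cumulative tonnage
Rate = 1.13 / 20
Rate = 0.0565 mm/MGT

0.0565


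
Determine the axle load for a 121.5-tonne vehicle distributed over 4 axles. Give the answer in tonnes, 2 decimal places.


Load per axle = total weight / number of axles
Load = 121.5 / 4
Load = 30.38 tonnes

30.38


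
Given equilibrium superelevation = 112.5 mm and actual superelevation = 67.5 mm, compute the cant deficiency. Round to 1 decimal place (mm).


Cant deficiency = equilibrium cant - actual cant
CD = 112.5 - 67.5
CD = 45.0 mm

45.0


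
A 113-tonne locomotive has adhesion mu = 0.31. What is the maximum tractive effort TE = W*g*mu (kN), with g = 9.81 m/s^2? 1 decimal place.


TE_max = W * g * mu
TE_max = 113 * 9.81 * 0.31
TE_max = 1108.53 * 0.31
TE_max = 343.6 kN

343.6


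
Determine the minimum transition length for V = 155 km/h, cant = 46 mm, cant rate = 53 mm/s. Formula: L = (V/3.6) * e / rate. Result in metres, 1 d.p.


Convert speed: V = 155 / 3.6 = 43.0556 m/s
L = 43.0556 * 46 / 53
L = 1980.5556 / 53
L = 37.4 m

37.4


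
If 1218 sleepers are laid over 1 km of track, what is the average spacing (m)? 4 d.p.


Spacing = 1000 m / number of sleepers
Spacing = 1000 / 1218
Spacing = 0.8210 m

0.8210


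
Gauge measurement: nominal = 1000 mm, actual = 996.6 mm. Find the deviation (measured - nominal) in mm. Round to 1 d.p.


Deviation = measured - nominal
Deviation = 996.6 - 1000
Deviation = -3.4 mm

-3.4


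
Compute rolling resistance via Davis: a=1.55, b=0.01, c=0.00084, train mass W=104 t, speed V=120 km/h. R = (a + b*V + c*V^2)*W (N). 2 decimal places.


b*V = 0.01 * 120 = 1.2
c*V^2 = 0.00084 * 14400 = 12.096
R_per_t = 1.55 + 1.2 + 12.096 = 14.846 N/t
R_total = 14.846 * 104 = 1543.98 N

1543.98


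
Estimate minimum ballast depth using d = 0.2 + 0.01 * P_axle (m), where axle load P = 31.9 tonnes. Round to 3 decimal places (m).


d = 0.2 + 0.01 * 31.9
d = 0.2 + 0.319
d = 0.519 m

0.519


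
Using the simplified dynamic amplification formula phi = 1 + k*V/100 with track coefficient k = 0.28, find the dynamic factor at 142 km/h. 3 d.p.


phi = 1 + k * V / 100
phi = 1 + 0.28 * 142 / 100
phi = 1 + 0.3976
phi = 1.398

1.398


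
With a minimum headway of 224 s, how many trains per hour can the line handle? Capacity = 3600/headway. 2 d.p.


Capacity = 3600 / headway
Capacity = 3600 / 224
Capacity = 16.07 trains/hour

16.07


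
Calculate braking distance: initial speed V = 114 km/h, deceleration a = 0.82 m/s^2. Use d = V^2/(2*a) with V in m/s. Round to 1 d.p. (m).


Convert speed: V = 114 / 3.6 = 31.6667 m/s
V^2 = 1002.7778
d = 1002.7778 / (2 * 0.82)
d = 1002.7778 / 1.64
d = 611.4 m

611.4


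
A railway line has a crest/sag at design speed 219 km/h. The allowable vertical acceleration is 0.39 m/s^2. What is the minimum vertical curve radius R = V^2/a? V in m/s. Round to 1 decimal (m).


Convert speed: V = 219 / 3.6 = 60.8333 m/s
V^2 = 3700.6944 m^2/s^2
R_v = 3700.6944 / 0.39
R_v = 9489.0 m

9489.0


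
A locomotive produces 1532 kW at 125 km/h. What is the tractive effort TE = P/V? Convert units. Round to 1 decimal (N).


Convert: P = 1532 kW = 1532000 W
V = 125 / 3.6 = 34.7222 m/s
TE = 1532000 / 34.7222
TE = 44121.6 N

44121.6


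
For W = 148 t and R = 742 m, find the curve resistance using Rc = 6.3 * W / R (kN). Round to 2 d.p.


Rc = 6.3 * W / R
Rc = 6.3 * 148 / 742
Rc = 932.4 / 742
Rc = 1.26 kN

1.26


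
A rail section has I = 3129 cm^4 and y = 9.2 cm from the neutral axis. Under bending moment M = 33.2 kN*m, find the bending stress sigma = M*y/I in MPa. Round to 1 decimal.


Convert units:
M = 33.2 kN*m = 33200000 N*mm
y = 9.2 cm = 92 mm
I = 3129 cm^4 = 31290000 mm^4
sigma = 33200000 * 92 / 31290000
sigma = 97.6 MPa

97.6


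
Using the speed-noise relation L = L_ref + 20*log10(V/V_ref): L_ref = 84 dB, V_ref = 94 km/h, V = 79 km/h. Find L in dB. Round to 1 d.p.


V/V_ref = 79 / 94 = 0.840426
log10(0.840426) = -0.075501
20 * -0.075501 = -1.51
L = 84 + -1.51 = 82.5 dB

82.5


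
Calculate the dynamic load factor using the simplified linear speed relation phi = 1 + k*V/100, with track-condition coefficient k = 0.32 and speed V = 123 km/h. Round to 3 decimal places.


phi = 1 + k * V / 100
phi = 1 + 0.32 * 123 / 100
phi = 1 + 0.3936
phi = 1.394

1.394


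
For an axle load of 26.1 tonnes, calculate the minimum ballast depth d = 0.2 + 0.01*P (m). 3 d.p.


d = 0.2 + 0.01 * 26.1
d = 0.2 + 0.261
d = 0.461 m

0.461


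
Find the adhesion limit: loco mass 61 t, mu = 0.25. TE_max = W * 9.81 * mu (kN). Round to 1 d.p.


TE_max = W * g * mu
TE_max = 61 * 9.81 * 0.25
TE_max = 598.41 * 0.25
TE_max = 149.6 kN

149.6


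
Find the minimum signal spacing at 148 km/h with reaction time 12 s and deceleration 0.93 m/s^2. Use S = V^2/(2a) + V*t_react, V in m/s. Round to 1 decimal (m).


V = 148 / 3.6 = 41.1111 m/s
Braking distance = 41.1111^2 / (2*0.93) = 908.6685 m
Sighting distance = 41.1111 * 12 = 493.3333 m
S = 908.6685 + 493.3333 = 1402.0 m

1402.0


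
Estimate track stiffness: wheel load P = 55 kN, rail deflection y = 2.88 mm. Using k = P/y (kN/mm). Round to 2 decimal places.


Track stiffness k = P / y
k = 55 / 2.88
k = 19.10 kN/mm

19.10


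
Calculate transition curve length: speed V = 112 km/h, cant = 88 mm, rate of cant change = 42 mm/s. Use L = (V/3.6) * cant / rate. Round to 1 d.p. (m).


Convert speed: V = 112 / 3.6 = 31.1111 m/s
L = 31.1111 * 88 / 42
L = 2737.7778 / 42
L = 65.2 m

65.2


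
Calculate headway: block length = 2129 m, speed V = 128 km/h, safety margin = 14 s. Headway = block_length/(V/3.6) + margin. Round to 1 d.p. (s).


V = 128 / 3.6 = 35.5556 m/s
Block traversal time = 2129 / 35.5556 = 59.8781 s
Headway = 59.8781 + 14
Headway = 73.9 s

73.9


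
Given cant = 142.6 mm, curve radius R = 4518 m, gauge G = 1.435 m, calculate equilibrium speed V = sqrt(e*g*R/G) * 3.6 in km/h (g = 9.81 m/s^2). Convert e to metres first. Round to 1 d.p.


Convert cant: e = 142.6 mm = 0.1426 m
V_ms = sqrt(0.1426 * 9.81 * 4518 / 1.435)
V_ms = sqrt(4404.360493) = 66.3654 m/s
V = 66.3654 * 3.6 = 238.9 km/h

238.9


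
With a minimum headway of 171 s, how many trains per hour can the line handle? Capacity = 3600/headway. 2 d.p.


Capacity = 3600 / headway
Capacity = 3600 / 171
Capacity = 21.05 trains/hour

21.05


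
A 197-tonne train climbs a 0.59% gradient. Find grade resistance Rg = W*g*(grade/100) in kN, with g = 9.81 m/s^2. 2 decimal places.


Rg = W * 9.81 * grade / 100
Rg = 197 * 9.81 * 0.59 / 100
Rg = 1932.57 * 0.0059
Rg = 11.40 kN

11.40


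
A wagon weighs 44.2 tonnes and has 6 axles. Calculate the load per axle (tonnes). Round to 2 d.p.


Load per axle = total weight / number of axles
Load = 44.2 / 6
Load = 7.37 tonnes

7.37


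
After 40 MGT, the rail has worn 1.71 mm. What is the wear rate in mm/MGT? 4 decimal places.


Wear rate = total wear / cumulative tonnage
Rate = 1.71 / 40
Rate = 0.0428 mm/MGT

0.0428


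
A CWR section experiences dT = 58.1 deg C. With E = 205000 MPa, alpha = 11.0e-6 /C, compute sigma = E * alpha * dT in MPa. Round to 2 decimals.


sigma = E * alpha * dT
sigma = 205000 * 11.0e-6 * 58.1
sigma = 2.255 * 58.1
sigma = 131.02 MPa

131.02


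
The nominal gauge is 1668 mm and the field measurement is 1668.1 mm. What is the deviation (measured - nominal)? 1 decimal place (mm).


Deviation = measured - nominal
Deviation = 1668.1 - 1668
Deviation = 0.1 mm

0.1


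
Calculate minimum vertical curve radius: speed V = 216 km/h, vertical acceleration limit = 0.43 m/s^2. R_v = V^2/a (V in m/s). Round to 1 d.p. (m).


Convert speed: V = 216 / 3.6 = 60.0 m/s
V^2 = 3600.0 m^2/s^2
R_v = 3600.0 / 0.43
R_v = 8372.1 m

8372.1


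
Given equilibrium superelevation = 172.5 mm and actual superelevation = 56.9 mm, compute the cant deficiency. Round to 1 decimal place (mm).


Cant deficiency = equilibrium cant - actual cant
CD = 172.5 - 56.9
CD = 115.6 mm

115.6


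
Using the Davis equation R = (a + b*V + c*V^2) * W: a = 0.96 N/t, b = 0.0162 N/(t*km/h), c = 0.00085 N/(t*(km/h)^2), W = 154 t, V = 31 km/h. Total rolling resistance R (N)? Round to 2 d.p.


b*V = 0.0162 * 31 = 0.5022
c*V^2 = 0.00085 * 961 = 0.81685
R_per_t = 0.96 + 0.5022 + 0.81685 = 2.27905 N/t
R_total = 2.27905 * 154 = 350.97 N

350.97


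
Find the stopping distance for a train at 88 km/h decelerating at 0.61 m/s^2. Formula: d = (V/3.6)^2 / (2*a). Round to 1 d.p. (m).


Convert speed: V = 88 / 3.6 = 24.4444 m/s
V^2 = 597.5309
d = 597.5309 / (2 * 0.61)
d = 597.5309 / 1.22
d = 489.8 m

489.8


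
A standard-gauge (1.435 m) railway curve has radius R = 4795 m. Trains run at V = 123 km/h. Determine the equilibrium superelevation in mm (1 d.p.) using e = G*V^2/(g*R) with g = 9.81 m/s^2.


Convert speed: V = 123 / 3.6 = 34.1667 m/s
Apply formula: e = 1.435 * 34.1667^2 / (9.81 * 4795)
e = 1.435 * 1167.3611 / 47038.95
e = 0.035612 m = 35.6 mm

35.6


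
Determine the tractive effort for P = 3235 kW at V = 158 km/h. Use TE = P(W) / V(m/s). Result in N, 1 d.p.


Convert: P = 3235 kW = 3235000 W
V = 158 / 3.6 = 43.8889 m/s
TE = 3235000 / 43.8889
TE = 73708.9 N

73708.9


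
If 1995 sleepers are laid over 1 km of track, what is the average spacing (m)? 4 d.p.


Spacing = 1000 m / number of sleepers
Spacing = 1000 / 1995
Spacing = 0.5013 m

0.5013


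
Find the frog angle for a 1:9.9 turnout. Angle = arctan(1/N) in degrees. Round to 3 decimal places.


1/N = 1/9.9 = 0.10101
angle = arctan(0.10101) = 0.100669 rad
angle = 0.100669 * 180/pi = 5.768 degrees

5.768


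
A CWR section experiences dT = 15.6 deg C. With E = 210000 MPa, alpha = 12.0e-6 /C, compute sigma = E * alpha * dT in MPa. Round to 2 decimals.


sigma = E * alpha * dT
sigma = 210000 * 12.0e-6 * 15.6
sigma = 2.52 * 15.6
sigma = 39.31 MPa

39.31


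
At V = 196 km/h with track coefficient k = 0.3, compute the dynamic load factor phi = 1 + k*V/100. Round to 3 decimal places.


phi = 1 + k * V / 100
phi = 1 + 0.3 * 196 / 100
phi = 1 + 0.588
phi = 1.588

1.588


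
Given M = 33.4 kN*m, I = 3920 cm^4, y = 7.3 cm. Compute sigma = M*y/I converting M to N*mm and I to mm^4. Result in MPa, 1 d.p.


Convert units:
M = 33.4 kN*m = 33400000 N*mm
y = 7.3 cm = 73 mm
I = 3920 cm^4 = 39200000 mm^4
sigma = 33400000 * 73 / 39200000
sigma = 62.2 MPa

62.2


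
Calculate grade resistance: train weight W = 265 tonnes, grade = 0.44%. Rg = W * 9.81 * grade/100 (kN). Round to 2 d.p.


Rg = W * 9.81 * grade / 100
Rg = 265 * 9.81 * 0.44 / 100
Rg = 2599.65 * 0.0044
Rg = 11.44 kN

11.44


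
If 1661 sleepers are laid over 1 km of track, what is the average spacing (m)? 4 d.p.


Spacing = 1000 m / number of sleepers
Spacing = 1000 / 1661
Spacing = 0.6020 m

0.6020


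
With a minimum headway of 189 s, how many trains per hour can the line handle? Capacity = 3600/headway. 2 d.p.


Capacity = 3600 / headway
Capacity = 3600 / 189
Capacity = 19.05 trains/hour

19.05


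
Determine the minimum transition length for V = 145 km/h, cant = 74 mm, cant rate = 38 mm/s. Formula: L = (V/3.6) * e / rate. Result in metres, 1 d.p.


Convert speed: V = 145 / 3.6 = 40.2778 m/s
L = 40.2778 * 74 / 38
L = 2980.5556 / 38
L = 78.4 m

78.4


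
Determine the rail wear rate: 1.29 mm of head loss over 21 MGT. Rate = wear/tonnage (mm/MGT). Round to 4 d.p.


Wear rate = total wear / cumulative tonnage
Rate = 1.29 / 21
Rate = 0.0614 mm/MGT

0.0614


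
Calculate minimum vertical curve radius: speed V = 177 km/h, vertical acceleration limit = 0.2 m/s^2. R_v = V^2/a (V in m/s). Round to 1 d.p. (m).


Convert speed: V = 177 / 3.6 = 49.1667 m/s
V^2 = 2417.3611 m^2/s^2
R_v = 2417.3611 / 0.2
R_v = 12086.8 m

12086.8


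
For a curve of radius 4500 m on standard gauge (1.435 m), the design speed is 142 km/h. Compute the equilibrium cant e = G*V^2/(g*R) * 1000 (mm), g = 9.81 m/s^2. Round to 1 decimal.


Convert speed: V = 142 / 3.6 = 39.4444 m/s
Apply formula: e = 1.435 * 39.4444^2 / (9.81 * 4500)
e = 1.435 * 1555.8642 / 44145.0
e = 0.050576 m = 50.6 mm

50.6


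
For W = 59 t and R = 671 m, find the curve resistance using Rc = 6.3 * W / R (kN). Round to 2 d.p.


Rc = 6.3 * W / R
Rc = 6.3 * 59 / 671
Rc = 371.7 / 671
Rc = 0.55 kN

0.55


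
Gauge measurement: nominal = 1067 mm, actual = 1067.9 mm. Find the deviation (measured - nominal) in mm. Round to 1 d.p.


Deviation = measured - nominal
Deviation = 1067.9 - 1067
Deviation = 0.9 mm

0.9


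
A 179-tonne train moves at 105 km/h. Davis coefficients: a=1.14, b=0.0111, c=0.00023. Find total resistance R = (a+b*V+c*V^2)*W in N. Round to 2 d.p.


b*V = 0.0111 * 105 = 1.1655
c*V^2 = 0.00023 * 11025 = 2.53575
R_per_t = 1.14 + 1.1655 + 2.53575 = 4.84125 N/t
R_total = 4.84125 * 179 = 866.58 N

866.58


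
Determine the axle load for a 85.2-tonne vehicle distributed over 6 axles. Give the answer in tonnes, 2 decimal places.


Load per axle = total weight / number of axles
Load = 85.2 / 6
Load = 14.20 tonnes

14.20


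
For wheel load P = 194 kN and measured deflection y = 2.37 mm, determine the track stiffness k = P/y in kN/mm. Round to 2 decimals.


Track stiffness k = P / y
k = 194 / 2.37
k = 81.86 kN/mm

81.86


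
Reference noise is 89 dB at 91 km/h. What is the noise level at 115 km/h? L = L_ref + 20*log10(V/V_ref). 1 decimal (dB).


V/V_ref = 115 / 91 = 1.263736
log10(1.263736) = 0.101656
20 * 0.101656 = 2.0331
L = 89 + 2.0331 = 91.0 dB

91.0


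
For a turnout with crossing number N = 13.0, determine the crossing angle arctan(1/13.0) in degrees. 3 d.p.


1/N = 1/13.0 = 0.076923
angle = arctan(0.076923) = 0.076772 rad
angle = 0.076772 * 180/pi = 4.399 degrees

4.399


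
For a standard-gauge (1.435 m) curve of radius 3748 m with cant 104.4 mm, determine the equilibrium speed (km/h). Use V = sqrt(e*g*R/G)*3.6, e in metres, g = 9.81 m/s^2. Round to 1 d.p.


Convert cant: e = 104.4 mm = 0.1044 m
V_ms = sqrt(0.1044 * 9.81 * 3748 / 1.435)
V_ms = sqrt(2674.959353) = 51.72 m/s
V = 51.72 * 3.6 = 186.2 km/h

186.2


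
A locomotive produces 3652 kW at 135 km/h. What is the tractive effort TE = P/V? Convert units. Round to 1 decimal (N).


Convert: P = 3652 kW = 3652000 W
V = 135 / 3.6 = 37.5 m/s
TE = 3652000 / 37.5
TE = 97386.7 N

97386.7


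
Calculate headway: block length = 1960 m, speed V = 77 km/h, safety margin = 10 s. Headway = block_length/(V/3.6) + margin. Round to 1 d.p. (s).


V = 77 / 3.6 = 21.3889 m/s
Block traversal time = 1960 / 21.3889 = 91.6364 s
Headway = 91.6364 + 10
Headway = 101.6 s

101.6


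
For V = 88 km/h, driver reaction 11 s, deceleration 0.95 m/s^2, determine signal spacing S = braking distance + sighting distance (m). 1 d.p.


V = 88 / 3.6 = 24.4444 m/s
Braking distance = 24.4444^2 / (2*0.95) = 314.4899 m
Sighting distance = 24.4444 * 11 = 268.8889 m
S = 314.4899 + 268.8889 = 583.4 m

583.4


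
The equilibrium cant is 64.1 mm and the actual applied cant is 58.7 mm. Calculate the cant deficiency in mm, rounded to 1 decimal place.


Cant deficiency = equilibrium cant - actual cant
CD = 64.1 - 58.7
CD = 5.4 mm

5.4


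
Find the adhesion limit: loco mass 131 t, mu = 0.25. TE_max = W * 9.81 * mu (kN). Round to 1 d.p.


TE_max = W * g * mu
TE_max = 131 * 9.81 * 0.25
TE_max = 1285.11 * 0.25
TE_max = 321.3 kN

321.3
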